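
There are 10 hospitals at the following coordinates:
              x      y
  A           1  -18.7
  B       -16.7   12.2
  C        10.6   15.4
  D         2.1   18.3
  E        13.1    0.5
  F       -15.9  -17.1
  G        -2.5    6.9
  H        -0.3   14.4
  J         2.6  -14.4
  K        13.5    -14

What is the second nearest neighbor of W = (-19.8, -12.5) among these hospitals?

A

Compare squared distances (the ordering matches that of the actual distances):
|WA|² = 432.64 + 38.44 = 471.08
|WB|² = 9.61 + 610.09 = 619.7
|WC|² = 924.16 + 778.41 = 1702.57
|WD|² = 479.61 + 948.64 = 1428.25
|WE|² = 1082.41 + 169 = 1251.41
|WF|² = 15.21 + 21.16 = 36.37
|WG|² = 299.29 + 376.36 = 675.65
|WH|² = 380.25 + 723.61 = 1103.86
|WJ|² = 501.76 + 3.61 = 505.37
|WK|² = 1108.89 + 2.25 = 1111.14
Sorted ascending: F, A, J, … — the second-nearest is A.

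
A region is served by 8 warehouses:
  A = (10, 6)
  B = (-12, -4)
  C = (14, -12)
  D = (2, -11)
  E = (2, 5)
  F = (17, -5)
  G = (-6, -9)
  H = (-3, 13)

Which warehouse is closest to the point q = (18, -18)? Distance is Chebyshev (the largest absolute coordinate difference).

d(q,A) = max(8, 24) = 24
d(q,B) = max(30, 14) = 30
d(q,C) = max(4, 6) = 6
d(q,D) = max(16, 7) = 16
d(q,E) = max(16, 23) = 23
d(q,F) = max(1, 13) = 13
d(q,G) = max(24, 9) = 24
d(q,H) = max(21, 31) = 31
Minimum is at C.

C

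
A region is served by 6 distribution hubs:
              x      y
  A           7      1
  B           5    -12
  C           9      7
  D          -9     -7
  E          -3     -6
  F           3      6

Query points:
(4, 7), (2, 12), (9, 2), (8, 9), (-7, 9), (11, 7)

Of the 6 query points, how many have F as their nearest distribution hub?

(4, 7) — d² to each: A:45, B:362, C:25, D:365, E:218, F:2 → nearest is F
(2, 12) — d² to each: A:146, B:585, C:74, D:482, E:349, F:37 → nearest is F
(9, 2) — d² to each: A:5, B:212, C:25, D:405, E:208, F:52 → nearest is A
(8, 9) — d² to each: A:65, B:450, C:5, D:545, E:346, F:34 → nearest is C
(-7, 9) — d² to each: A:260, B:585, C:260, D:260, E:241, F:109 → nearest is F
(11, 7) — d² to each: A:52, B:397, C:4, D:596, E:365, F:65 → nearest is C
3 of the 6 points have F as nearest.

3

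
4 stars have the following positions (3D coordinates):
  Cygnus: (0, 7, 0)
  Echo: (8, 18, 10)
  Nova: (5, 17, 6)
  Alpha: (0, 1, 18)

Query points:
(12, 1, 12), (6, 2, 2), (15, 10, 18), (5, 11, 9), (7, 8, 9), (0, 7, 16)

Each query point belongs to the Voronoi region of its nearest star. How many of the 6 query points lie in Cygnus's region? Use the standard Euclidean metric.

(12, 1, 12) — d² to each: Cygnus:324, Echo:309, Nova:341, Alpha:180 → nearest is Alpha
(6, 2, 2) — d² to each: Cygnus:65, Echo:324, Nova:242, Alpha:293 → nearest is Cygnus
(15, 10, 18) — d² to each: Cygnus:558, Echo:177, Nova:293, Alpha:306 → nearest is Echo
(5, 11, 9) — d² to each: Cygnus:122, Echo:59, Nova:45, Alpha:206 → nearest is Nova
(7, 8, 9) — d² to each: Cygnus:131, Echo:102, Nova:94, Alpha:179 → nearest is Nova
(0, 7, 16) — d² to each: Cygnus:256, Echo:221, Nova:225, Alpha:40 → nearest is Alpha
1 of the 6 points has Cygnus as nearest.

1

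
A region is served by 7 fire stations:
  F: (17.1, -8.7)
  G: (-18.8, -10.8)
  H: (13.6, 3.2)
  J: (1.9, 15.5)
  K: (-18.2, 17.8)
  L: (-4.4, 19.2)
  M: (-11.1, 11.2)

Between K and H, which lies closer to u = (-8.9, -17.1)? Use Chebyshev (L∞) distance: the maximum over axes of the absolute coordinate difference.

d(u,K) = max(9.3, 34.9) = 34.9
d(u,H) = max(22.5, 20.3) = 22.5
34.9 > 22.5, so H is closer.

H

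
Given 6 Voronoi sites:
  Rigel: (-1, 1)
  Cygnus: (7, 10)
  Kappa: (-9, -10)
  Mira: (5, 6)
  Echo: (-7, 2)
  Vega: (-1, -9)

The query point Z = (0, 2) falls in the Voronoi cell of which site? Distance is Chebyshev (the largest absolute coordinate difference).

d(Z, Rigel) = max(1, 1) = 1
d(Z, Cygnus) = max(7, 8) = 8
d(Z, Kappa) = max(9, 12) = 12
d(Z, Mira) = max(5, 4) = 5
d(Z, Echo) = max(7, 0) = 7
d(Z, Vega) = max(1, 11) = 11
Minimum is at Rigel.

Rigel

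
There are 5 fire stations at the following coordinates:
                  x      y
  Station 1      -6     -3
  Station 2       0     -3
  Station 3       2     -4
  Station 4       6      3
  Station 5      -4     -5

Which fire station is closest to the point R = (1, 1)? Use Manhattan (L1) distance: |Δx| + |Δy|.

Station 2

d(R, Station 1) = |1−(-6)| + |1−(-3)| = 7 + 4 = 11
d(R, Station 2) = |1−0| + |1−(-3)| = 1 + 4 = 5
d(R, Station 3) = |1−2| + |1−(-4)| = 1 + 5 = 6
d(R, Station 4) = |1−6| + |1−3| = 5 + 2 = 7
d(R, Station 5) = |1−(-4)| + |1−(-5)| = 5 + 6 = 11
Minimum is at Station 2.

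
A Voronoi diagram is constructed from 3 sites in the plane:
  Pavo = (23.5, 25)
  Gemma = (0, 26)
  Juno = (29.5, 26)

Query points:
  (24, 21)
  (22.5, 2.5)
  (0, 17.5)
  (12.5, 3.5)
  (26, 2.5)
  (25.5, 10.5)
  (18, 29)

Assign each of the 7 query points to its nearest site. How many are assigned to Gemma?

1

(24, 21) — d² to each: Pavo:16.25, Gemma:601, Juno:55.25 → nearest is Pavo
(22.5, 2.5) — d² to each: Pavo:507.25, Gemma:1058.5, Juno:601.25 → nearest is Pavo
(0, 17.5) — d² to each: Pavo:608.5, Gemma:72.25, Juno:942.5 → nearest is Gemma
(12.5, 3.5) — d² to each: Pavo:583.25, Gemma:662.5, Juno:795.25 → nearest is Pavo
(26, 2.5) — d² to each: Pavo:512.5, Gemma:1228.25, Juno:564.5 → nearest is Pavo
(25.5, 10.5) — d² to each: Pavo:214.25, Gemma:890.5, Juno:256.25 → nearest is Pavo
(18, 29) — d² to each: Pavo:46.25, Gemma:333, Juno:141.25 → nearest is Pavo
1 of the 7 points has Gemma as nearest.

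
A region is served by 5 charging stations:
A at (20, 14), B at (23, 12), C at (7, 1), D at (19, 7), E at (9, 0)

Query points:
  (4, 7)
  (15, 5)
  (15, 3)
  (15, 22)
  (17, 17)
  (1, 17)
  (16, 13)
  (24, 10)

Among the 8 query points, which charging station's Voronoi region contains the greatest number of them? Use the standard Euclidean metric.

(4, 7) — d² to each: A:305, B:386, C:45, D:225, E:74 → nearest is C
(15, 5) — d² to each: A:106, B:113, C:80, D:20, E:61 → nearest is D
(15, 3) — d² to each: A:146, B:145, C:68, D:32, E:45 → nearest is D
(15, 22) — d² to each: A:89, B:164, C:505, D:241, E:520 → nearest is A
(17, 17) — d² to each: A:18, B:61, C:356, D:104, E:353 → nearest is A
(1, 17) — d² to each: A:370, B:509, C:292, D:424, E:353 → nearest is C
(16, 13) — d² to each: A:17, B:50, C:225, D:45, E:218 → nearest is A
(24, 10) — d² to each: A:32, B:5, C:370, D:34, E:325 → nearest is B
Tally — A:3, B:1, C:2, D:2. A captures the most (3).

A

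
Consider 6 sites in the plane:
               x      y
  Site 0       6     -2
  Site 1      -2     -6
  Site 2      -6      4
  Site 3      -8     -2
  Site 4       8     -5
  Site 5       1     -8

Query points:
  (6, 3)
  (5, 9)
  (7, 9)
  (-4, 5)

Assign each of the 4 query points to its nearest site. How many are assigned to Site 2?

(6, 3) — d² to each: Site 0:25, Site 1:145, Site 2:145, Site 3:221, Site 4:68, Site 5:146 → nearest is Site 0
(5, 9) — d² to each: Site 0:122, Site 1:274, Site 2:146, Site 3:290, Site 4:205, Site 5:305 → nearest is Site 0
(7, 9) — d² to each: Site 0:122, Site 1:306, Site 2:194, Site 3:346, Site 4:197, Site 5:325 → nearest is Site 0
(-4, 5) — d² to each: Site 0:149, Site 1:125, Site 2:5, Site 3:65, Site 4:244, Site 5:194 → nearest is Site 2
1 of the 4 points has Site 2 as nearest.

1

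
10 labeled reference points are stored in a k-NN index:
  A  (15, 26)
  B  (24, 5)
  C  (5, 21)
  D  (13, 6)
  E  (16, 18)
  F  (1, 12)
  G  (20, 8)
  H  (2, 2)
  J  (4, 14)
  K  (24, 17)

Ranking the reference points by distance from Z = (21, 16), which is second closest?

E

Compare squared distances (the ordering matches that of the actual distances):
|ZA|² = (21−15)² + (16−26)² = 36 + 100 = 136
|ZB|² = (21−24)² + (16−5)² = 9 + 121 = 130
|ZC|² = (21−5)² + (16−21)² = 256 + 25 = 281
|ZD|² = (21−13)² + (16−6)² = 64 + 100 = 164
|ZE|² = (21−16)² + (16−18)² = 25 + 4 = 29
|ZF|² = (21−1)² + (16−12)² = 400 + 16 = 416
|ZG|² = (21−20)² + (16−8)² = 1 + 64 = 65
|ZH|² = (21−2)² + (16−2)² = 361 + 196 = 557
|ZJ|² = (21−4)² + (16−14)² = 289 + 4 = 293
|ZK|² = (21−24)² + (16−17)² = 9 + 1 = 10
Sorted ascending: K, E, G, … — the second-nearest is E.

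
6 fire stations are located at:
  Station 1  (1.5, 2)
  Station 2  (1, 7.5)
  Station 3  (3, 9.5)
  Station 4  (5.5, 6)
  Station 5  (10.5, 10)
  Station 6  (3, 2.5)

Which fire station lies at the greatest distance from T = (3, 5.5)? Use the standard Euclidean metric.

Station 5

Squared Euclidean distances:
d²(T, Station 1) = 2.25 + 12.25 = 14.5
d²(T, Station 2) = 4 + 4 = 8
d²(T, Station 3) = 0 + 16 = 16
d²(T, Station 4) = 6.25 + 0.25 = 6.5
d²(T, Station 5) = 56.25 + 20.25 = 76.5
d²(T, Station 6) = 0 + 9 = 9
The largest is to Station 5.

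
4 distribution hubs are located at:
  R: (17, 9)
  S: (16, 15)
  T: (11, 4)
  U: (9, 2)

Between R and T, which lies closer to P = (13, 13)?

R

Compare squared distances:
|PR|² = (13−17)² + (13−9)² = 16 + 16 = 32
|PT|² = (13−11)² + (13−4)² = 4 + 81 = 85
32 < 85, so R is closer.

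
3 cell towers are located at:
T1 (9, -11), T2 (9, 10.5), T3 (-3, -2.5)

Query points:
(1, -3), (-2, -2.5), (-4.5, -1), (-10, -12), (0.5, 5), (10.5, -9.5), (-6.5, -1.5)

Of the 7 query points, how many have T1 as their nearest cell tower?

1

(1, -3) — d² to each: T1:128, T2:246.25, T3:16.25 → nearest is T3
(-2, -2.5) — d² to each: T1:193.25, T2:290, T3:1 → nearest is T3
(-4.5, -1) — d² to each: T1:282.25, T2:314.5, T3:4.5 → nearest is T3
(-10, -12) — d² to each: T1:362, T2:867.25, T3:139.25 → nearest is T3
(0.5, 5) — d² to each: T1:328.25, T2:102.5, T3:68.5 → nearest is T3
(10.5, -9.5) — d² to each: T1:4.5, T2:402.25, T3:231.25 → nearest is T1
(-6.5, -1.5) — d² to each: T1:330.5, T2:384.25, T3:13.25 → nearest is T3
1 of the 7 points has T1 as nearest.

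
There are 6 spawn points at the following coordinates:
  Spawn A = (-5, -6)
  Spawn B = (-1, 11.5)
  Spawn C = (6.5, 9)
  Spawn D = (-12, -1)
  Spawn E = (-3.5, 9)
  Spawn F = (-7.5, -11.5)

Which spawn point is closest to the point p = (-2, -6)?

Compare squared distances (the ordering matches that of the actual distances):
d²(p, Spawn A) = (-2−(-5))² + (-6−(-6))² = 9 + 0 = 9
d²(p, Spawn B) = (-2−(-1))² + (-6−11.5)² = 1 + 306.25 = 307.25
d²(p, Spawn C) = (-2−6.5)² + (-6−9)² = 72.25 + 225 = 297.25
d²(p, Spawn D) = (-2−(-12))² + (-6−(-1))² = 100 + 25 = 125
d²(p, Spawn E) = (-2−(-3.5))² + (-6−9)² = 2.25 + 225 = 227.25
d²(p, Spawn F) = (-2−(-7.5))² + (-6−(-11.5))² = 30.25 + 30.25 = 60.5
Spawn A is nearest.

Spawn A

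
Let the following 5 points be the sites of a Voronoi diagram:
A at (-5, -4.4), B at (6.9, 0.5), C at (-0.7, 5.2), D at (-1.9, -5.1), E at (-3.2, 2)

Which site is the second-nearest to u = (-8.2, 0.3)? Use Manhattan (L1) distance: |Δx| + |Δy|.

d(u,A) = |-8.2−(-5)| + |0.3−(-4.4)| = 3.2 + 4.7 = 7.9
d(u,B) = |-8.2−6.9| + |0.3−0.5| = 15.1 + 0.2 = 15.3
d(u,C) = |-8.2−(-0.7)| + |0.3−5.2| = 7.5 + 4.9 = 12.4
d(u,D) = |-8.2−(-1.9)| + |0.3−(-5.1)| = 6.3 + 5.4 = 11.7
d(u,E) = |-8.2−(-3.2)| + |0.3−2| = 5 + 1.7 = 6.7
Sorted ascending: E, A, D, … — the second-nearest is A.

A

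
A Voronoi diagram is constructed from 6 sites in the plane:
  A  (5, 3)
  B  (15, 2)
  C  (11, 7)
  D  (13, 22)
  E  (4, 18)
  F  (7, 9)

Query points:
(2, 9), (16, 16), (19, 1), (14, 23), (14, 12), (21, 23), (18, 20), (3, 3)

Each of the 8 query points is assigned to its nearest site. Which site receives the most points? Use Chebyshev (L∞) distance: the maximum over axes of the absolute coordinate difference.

D

(2, 9) — d to each: A:6, B:13, C:9, D:13, E:9, F:5 → nearest is F
(16, 16) — d to each: A:13, B:14, C:9, D:6, E:12, F:9 → nearest is D
(19, 1) — d to each: A:14, B:4, C:8, D:21, E:17, F:12 → nearest is B
(14, 23) — d to each: A:20, B:21, C:16, D:1, E:10, F:14 → nearest is D
(14, 12) — d to each: A:9, B:10, C:5, D:10, E:10, F:7 → nearest is C
(21, 23) — d to each: A:20, B:21, C:16, D:8, E:17, F:14 → nearest is D
(18, 20) — d to each: A:17, B:18, C:13, D:5, E:14, F:11 → nearest is D
(3, 3) — d to each: A:2, B:12, C:8, D:19, E:15, F:6 → nearest is A
Tally — A:1, B:1, C:1, D:4, F:1. D captures the most (4).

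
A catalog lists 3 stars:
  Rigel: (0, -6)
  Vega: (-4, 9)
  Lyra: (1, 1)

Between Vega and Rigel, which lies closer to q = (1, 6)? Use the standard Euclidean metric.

Vega

Compare squared distances:
d²(q, Vega) = (1−(-4))² + (6−9)² = 25 + 9 = 34
d²(q, Rigel) = (1−0)² + (6−(-6))² = 1 + 144 = 145
34 < 145, so Vega is closer.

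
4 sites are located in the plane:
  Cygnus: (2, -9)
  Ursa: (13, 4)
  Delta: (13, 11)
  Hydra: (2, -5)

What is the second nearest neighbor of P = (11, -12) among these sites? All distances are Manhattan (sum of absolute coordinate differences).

d(P, Cygnus) = |11−2| + |-12−(-9)| = 9 + 3 = 12
d(P, Ursa) = |11−13| + |-12−4| = 2 + 16 = 18
d(P, Delta) = |11−13| + |-12−11| = 2 + 23 = 25
d(P, Hydra) = |11−2| + |-12−(-5)| = 9 + 7 = 16
Sorted ascending: Cygnus, Hydra, Ursa, … — the second-nearest is Hydra.

Hydra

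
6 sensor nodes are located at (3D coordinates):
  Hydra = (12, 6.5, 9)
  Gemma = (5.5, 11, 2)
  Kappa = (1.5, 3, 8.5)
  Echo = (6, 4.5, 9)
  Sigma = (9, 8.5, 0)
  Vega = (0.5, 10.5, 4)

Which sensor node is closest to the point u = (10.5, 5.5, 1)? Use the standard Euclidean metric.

Sigma

Compare squared distances (the ordering matches that of the actual distances):
d²(u, Hydra) = (10.5−12)² + (5.5−6.5)² + (1−9)² = 2.25 + 1 + 64 = 67.25
d²(u, Gemma) = (10.5−5.5)² + (5.5−11)² + (1−2)² = 25 + 30.25 + 1 = 56.25
d²(u, Kappa) = (10.5−1.5)² + (5.5−3)² + (1−8.5)² = 81 + 6.25 + 56.25 = 143.5
d²(u, Echo) = (10.5−6)² + (5.5−4.5)² + (1−9)² = 20.25 + 1 + 64 = 85.25
d²(u, Sigma) = (10.5−9)² + (5.5−8.5)² + (1−0)² = 2.25 + 9 + 1 = 12.25
d²(u, Vega) = (10.5−0.5)² + (5.5−10.5)² + (1−4)² = 100 + 25 + 9 = 134
The smallest is to Sigma, so u lies in the Voronoi region of Sigma.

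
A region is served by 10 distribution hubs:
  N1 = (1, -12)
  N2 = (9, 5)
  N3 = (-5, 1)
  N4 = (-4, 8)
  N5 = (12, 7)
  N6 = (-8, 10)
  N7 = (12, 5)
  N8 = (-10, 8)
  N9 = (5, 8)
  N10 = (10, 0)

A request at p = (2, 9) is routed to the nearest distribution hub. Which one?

Since √ is increasing, it suffices to compare squared distances:
|pN1|² = 1 + 441 = 442
|pN2|² = 49 + 16 = 65
|pN3|² = 49 + 64 = 113
|pN4|² = 36 + 1 = 37
|pN5|² = 100 + 4 = 104
|pN6|² = 100 + 1 = 101
|pN7|² = 100 + 16 = 116
|pN8|² = 144 + 1 = 145
|pN9|² = 9 + 1 = 10
d²(p, N10) = 64 + 81 = 145
N9 is nearest.

N9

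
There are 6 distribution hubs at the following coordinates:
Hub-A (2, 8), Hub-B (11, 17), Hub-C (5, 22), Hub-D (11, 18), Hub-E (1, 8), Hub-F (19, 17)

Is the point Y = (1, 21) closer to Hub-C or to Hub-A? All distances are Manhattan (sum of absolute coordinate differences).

d(Y, Hub-C) = |1−5| + |21−22| = 4 + 1 = 5
d(Y, Hub-A) = |1−2| + |21−8| = 1 + 13 = 14
5 < 14, so Hub-C is closer.

Hub-C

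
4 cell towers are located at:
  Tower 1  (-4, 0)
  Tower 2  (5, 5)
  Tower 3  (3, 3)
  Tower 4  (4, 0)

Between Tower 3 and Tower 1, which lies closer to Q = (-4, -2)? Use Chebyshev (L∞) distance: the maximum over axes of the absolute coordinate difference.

Tower 1

d(Q, Tower 3) = max(7, 5) = 7
d(Q, Tower 1) = max(0, 2) = 2
7 > 2, so Tower 1 is closer.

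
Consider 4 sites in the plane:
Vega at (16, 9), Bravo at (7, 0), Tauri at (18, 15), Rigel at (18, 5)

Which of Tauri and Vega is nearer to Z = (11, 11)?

Vega

Compare squared distances:
d²(Z, Tauri) = (11−18)² + (11−15)² = 49 + 16 = 65
d²(Z, Vega) = (11−16)² + (11−9)² = 25 + 4 = 29
65 > 29, so Vega is closer.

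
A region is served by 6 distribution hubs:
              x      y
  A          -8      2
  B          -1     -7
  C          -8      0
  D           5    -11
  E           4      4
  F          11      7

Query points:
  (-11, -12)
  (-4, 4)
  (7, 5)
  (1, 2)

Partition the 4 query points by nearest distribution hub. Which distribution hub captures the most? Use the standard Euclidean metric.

(-11, -12) — d² to each: A:205, B:125, C:153, D:257, E:481, F:845 → nearest is B
(-4, 4) — d² to each: A:20, B:130, C:32, D:306, E:64, F:234 → nearest is A
(7, 5) — d² to each: A:234, B:208, C:250, D:260, E:10, F:20 → nearest is E
(1, 2) — d² to each: A:81, B:85, C:85, D:185, E:13, F:125 → nearest is E
Tally — A:1, B:1, E:2. E captures the most (2).

E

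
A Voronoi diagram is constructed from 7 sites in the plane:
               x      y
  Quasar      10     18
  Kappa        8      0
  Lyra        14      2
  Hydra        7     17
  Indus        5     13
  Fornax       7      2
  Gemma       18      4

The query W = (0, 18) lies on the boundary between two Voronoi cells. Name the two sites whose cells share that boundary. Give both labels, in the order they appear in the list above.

Hydra and Indus

Squared distances from W to each site:
d²(W, Quasar) = (0−10)² + (18−18)² = 100 + 0 = 100
d²(W, Kappa) = (0−8)² + (18−0)² = 64 + 324 = 388
d²(W, Lyra) = (0−14)² + (18−2)² = 196 + 256 = 452
d²(W, Hydra) = (0−7)² + (18−17)² = 49 + 1 = 50
d²(W, Indus) = (0−5)² + (18−13)² = 25 + 25 = 50
d²(W, Fornax) = (0−7)² + (18−2)² = 49 + 256 = 305
d²(W, Gemma) = (0−18)² + (18−4)² = 324 + 196 = 520
W is equidistant from Hydra and Indus (both at squared distance 50), and every other site is strictly farther — so W lies on the Hydra–Indus Voronoi edge.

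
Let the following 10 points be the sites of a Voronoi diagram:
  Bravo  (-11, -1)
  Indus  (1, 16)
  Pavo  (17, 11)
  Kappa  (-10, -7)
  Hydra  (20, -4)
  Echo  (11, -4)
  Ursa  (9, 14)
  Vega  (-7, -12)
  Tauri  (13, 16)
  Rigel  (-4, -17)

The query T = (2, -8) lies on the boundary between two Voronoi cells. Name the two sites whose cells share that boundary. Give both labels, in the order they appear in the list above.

Echo and Vega

Squared distances from T to each site:
d²(T, Bravo) = 169 + 49 = 218
d²(T, Indus) = 1 + 576 = 577
d²(T, Pavo) = 225 + 361 = 586
d²(T, Kappa) = 144 + 1 = 145
d²(T, Hydra) = 324 + 16 = 340
d²(T, Echo) = 81 + 16 = 97
d²(T, Ursa) = 49 + 484 = 533
d²(T, Vega) = 81 + 16 = 97
d²(T, Tauri) = 121 + 576 = 697
d²(T, Rigel) = 36 + 81 = 117
T is equidistant from Echo and Vega (both at squared distance 97), and every other site is strictly farther — so T lies on the Echo–Vega Voronoi edge.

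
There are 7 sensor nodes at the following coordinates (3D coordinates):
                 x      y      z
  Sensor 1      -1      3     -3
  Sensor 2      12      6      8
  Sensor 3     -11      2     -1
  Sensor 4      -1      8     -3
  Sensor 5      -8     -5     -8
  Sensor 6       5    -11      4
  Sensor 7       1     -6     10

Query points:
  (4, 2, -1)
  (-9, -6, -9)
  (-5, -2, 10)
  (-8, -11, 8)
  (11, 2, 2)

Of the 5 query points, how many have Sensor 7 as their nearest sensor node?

(4, 2, -1) — d² to each: Sensor 1:30, Sensor 2:161, Sensor 3:225, Sensor 4:65, Sensor 5:242, Sensor 6:195, Sensor 7:194 → nearest is Sensor 1
(-9, -6, -9) — d² to each: Sensor 1:181, Sensor 2:874, Sensor 3:132, Sensor 4:296, Sensor 5:3, Sensor 6:390, Sensor 7:461 → nearest is Sensor 5
(-5, -2, 10) — d² to each: Sensor 1:210, Sensor 2:357, Sensor 3:173, Sensor 4:285, Sensor 5:342, Sensor 6:217, Sensor 7:52 → nearest is Sensor 7
(-8, -11, 8) — d² to each: Sensor 1:366, Sensor 2:689, Sensor 3:259, Sensor 4:531, Sensor 5:292, Sensor 6:185, Sensor 7:110 → nearest is Sensor 7
(11, 2, 2) — d² to each: Sensor 1:170, Sensor 2:53, Sensor 3:493, Sensor 4:205, Sensor 5:510, Sensor 6:209, Sensor 7:228 → nearest is Sensor 2
2 of the 5 points have Sensor 7 as nearest.

2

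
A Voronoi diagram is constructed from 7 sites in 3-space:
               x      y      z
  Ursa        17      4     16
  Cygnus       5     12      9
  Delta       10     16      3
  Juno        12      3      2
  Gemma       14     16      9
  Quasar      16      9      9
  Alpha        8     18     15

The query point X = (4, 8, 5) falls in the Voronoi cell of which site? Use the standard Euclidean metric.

Cygnus

Compare squared distances (the ordering matches that of the actual distances):
d²(X, Ursa) = (4−17)² + (8−4)² + (5−16)² = 169 + 16 + 121 = 306
d²(X, Cygnus) = (4−5)² + (8−12)² + (5−9)² = 1 + 16 + 16 = 33
d²(X, Delta) = (4−10)² + (8−16)² + (5−3)² = 36 + 64 + 4 = 104
d²(X, Juno) = (4−12)² + (8−3)² + (5−2)² = 64 + 25 + 9 = 98
d²(X, Gemma) = (4−14)² + (8−16)² + (5−9)² = 100 + 64 + 16 = 180
d²(X, Quasar) = (4−16)² + (8−9)² + (5−9)² = 144 + 1 + 16 = 161
d²(X, Alpha) = (4−8)² + (8−18)² + (5−15)² = 16 + 100 + 100 = 216
Cygnus is nearest.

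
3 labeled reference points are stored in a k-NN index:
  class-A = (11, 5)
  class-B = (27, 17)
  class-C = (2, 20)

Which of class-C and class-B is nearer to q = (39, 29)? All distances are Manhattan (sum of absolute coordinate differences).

d(q, class-C) = |39−2| + |29−20| = 37 + 9 = 46
d(q, class-B) = |39−27| + |29−17| = 12 + 12 = 24
46 > 24, so class-B is closer.

class-B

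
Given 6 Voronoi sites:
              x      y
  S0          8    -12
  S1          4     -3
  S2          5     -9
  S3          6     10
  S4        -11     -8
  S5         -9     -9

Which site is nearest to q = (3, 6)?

Compare squared distances (the ordering matches that of the actual distances):
|qS0|² = 25 + 324 = 349
|qS1|² = 1 + 81 = 82
|qS2|² = 4 + 225 = 229
|qS3|² = 9 + 16 = 25
|qS4|² = 196 + 196 = 392
|qS5|² = 144 + 225 = 369
The smallest is to S3, so q lies in the Voronoi region of S3.

S3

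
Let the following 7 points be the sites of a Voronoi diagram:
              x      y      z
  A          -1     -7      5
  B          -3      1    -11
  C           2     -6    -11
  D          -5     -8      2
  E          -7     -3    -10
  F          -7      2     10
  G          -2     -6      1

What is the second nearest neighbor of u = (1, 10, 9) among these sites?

Since √ is increasing, it suffices to compare squared distances:
|uA|² = (1−(-1))² + (10−(-7))² + (9−5)² = 4 + 289 + 16 = 309
|uB|² = (1−(-3))² + (10−1)² + (9−(-11))² = 16 + 81 + 400 = 497
|uC|² = (1−2)² + (10−(-6))² + (9−(-11))² = 1 + 256 + 400 = 657
|uD|² = (1−(-5))² + (10−(-8))² + (9−2)² = 36 + 324 + 49 = 409
|uE|² = (1−(-7))² + (10−(-3))² + (9−(-10))² = 64 + 169 + 361 = 594
|uF|² = (1−(-7))² + (10−2)² + (9−10)² = 64 + 64 + 1 = 129
|uG|² = (1−(-2))² + (10−(-6))² + (9−1)² = 9 + 256 + 64 = 329
Sorted ascending: F, A, G, … — the second-nearest is A.

A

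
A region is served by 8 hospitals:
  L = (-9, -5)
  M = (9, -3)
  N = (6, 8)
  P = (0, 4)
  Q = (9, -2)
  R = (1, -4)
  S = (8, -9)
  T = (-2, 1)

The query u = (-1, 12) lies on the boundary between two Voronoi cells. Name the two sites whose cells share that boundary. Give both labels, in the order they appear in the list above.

N and P

Squared distances from u to each site:
|uL|² = (-1−(-9))² + (12−(-5))² = 64 + 289 = 353
|uM|² = (-1−9)² + (12−(-3))² = 100 + 225 = 325
|uN|² = (-1−6)² + (12−8)² = 49 + 16 = 65
|uP|² = (-1−0)² + (12−4)² = 1 + 64 = 65
|uQ|² = (-1−9)² + (12−(-2))² = 100 + 196 = 296
|uR|² = (-1−1)² + (12−(-4))² = 4 + 256 = 260
|uS|² = (-1−8)² + (12−(-9))² = 81 + 441 = 522
|uT|² = (-1−(-2))² + (12−1)² = 1 + 121 = 122
u is equidistant from N and P (both at squared distance 65), and every other site is strictly farther — so u lies on the N–P Voronoi edge.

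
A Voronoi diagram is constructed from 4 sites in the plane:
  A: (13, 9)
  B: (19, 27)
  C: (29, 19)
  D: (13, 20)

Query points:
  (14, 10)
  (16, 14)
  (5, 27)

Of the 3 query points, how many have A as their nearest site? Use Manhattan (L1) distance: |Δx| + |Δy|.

2

(14, 10) — d to each: A:2, B:22, C:24, D:11 → nearest is A
(16, 14) — d to each: A:8, B:16, C:18, D:9 → nearest is A
(5, 27) — d to each: A:26, B:14, C:32, D:15 → nearest is B
2 of the 3 points have A as nearest.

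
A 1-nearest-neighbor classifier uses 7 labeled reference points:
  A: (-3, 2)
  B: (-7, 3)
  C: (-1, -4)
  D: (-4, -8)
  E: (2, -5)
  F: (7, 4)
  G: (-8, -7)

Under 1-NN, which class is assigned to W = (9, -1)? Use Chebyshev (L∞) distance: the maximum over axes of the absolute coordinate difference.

d(W,A) = max(12, 3) = 12
d(W,B) = max(16, 4) = 16
d(W,C) = max(10, 3) = 10
d(W,D) = max(13, 7) = 13
d(W,E) = max(7, 4) = 7
d(W,F) = max(2, 5) = 5
d(W,G) = max(17, 6) = 17
F is nearest.

F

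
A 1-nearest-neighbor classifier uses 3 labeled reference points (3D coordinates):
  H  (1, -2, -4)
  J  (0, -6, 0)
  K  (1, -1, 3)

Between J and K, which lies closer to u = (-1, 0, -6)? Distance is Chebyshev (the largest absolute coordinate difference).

J

d(u,J) = max(1, 6, 6) = 6
d(u,K) = max(2, 1, 9) = 9
6 < 9, so J is closer.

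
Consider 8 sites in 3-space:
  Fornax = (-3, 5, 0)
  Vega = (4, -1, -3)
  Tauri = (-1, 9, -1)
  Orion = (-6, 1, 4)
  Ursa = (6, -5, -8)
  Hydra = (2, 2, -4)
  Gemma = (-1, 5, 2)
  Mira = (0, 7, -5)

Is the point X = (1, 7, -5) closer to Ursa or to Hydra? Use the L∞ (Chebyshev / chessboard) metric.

Hydra

d(X, Ursa) = max(5, 12, 3) = 12
d(X, Hydra) = max(1, 5, 1) = 5
12 > 5, so Hydra is closer.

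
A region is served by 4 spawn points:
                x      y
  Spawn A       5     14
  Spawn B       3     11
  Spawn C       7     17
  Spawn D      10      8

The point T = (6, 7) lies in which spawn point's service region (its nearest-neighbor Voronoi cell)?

Compare squared distances (the ordering matches that of the actual distances):
d²(T, Spawn A) = (6−5)² + (7−14)² = 1 + 49 = 50
d²(T, Spawn B) = (6−3)² + (7−11)² = 9 + 16 = 25
d²(T, Spawn C) = (6−7)² + (7−17)² = 1 + 100 = 101
d²(T, Spawn D) = (6−10)² + (7−8)² = 16 + 1 = 17
The smallest is to Spawn D, so T lies in the Voronoi region of Spawn D.

Spawn D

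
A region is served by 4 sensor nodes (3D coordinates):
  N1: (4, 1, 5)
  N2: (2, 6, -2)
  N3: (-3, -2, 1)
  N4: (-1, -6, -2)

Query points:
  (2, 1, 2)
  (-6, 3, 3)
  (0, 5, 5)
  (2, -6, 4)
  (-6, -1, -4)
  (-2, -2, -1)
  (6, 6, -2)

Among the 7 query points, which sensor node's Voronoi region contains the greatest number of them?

N3

(2, 1, 2) — d² to each: N1:13, N2:41, N3:35, N4:74 → nearest is N1
(-6, 3, 3) — d² to each: N1:108, N2:98, N3:38, N4:131 → nearest is N3
(0, 5, 5) — d² to each: N1:32, N2:54, N3:74, N4:171 → nearest is N1
(2, -6, 4) — d² to each: N1:54, N2:180, N3:50, N4:45 → nearest is N4
(-6, -1, -4) — d² to each: N1:185, N2:117, N3:35, N4:54 → nearest is N3
(-2, -2, -1) — d² to each: N1:81, N2:81, N3:5, N4:18 → nearest is N3
(6, 6, -2) — d² to each: N1:78, N2:16, N3:154, N4:193 → nearest is N2
Tally — N1:2, N2:1, N3:3, N4:1. N3 captures the most (3).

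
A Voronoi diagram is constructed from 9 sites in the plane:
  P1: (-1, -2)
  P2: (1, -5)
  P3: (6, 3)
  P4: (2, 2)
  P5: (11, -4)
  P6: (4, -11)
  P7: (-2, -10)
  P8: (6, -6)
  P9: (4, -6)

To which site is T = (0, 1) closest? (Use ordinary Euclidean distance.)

P4

Since √ is increasing, it suffices to compare squared distances:
|TP1|² = (0−(-1))² + (1−(-2))² = 1 + 9 = 10
|TP2|² = (0−1)² + (1−(-5))² = 1 + 36 = 37
|TP3|² = (0−6)² + (1−3)² = 36 + 4 = 40
|TP4|² = (0−2)² + (1−2)² = 4 + 1 = 5
|TP5|² = (0−11)² + (1−(-4))² = 121 + 25 = 146
|TP6|² = (0−4)² + (1−(-11))² = 16 + 144 = 160
|TP7|² = (0−(-2))² + (1−(-10))² = 4 + 121 = 125
|TP8|² = (0−6)² + (1−(-6))² = 36 + 49 = 85
|TP9|² = (0−4)² + (1−(-6))² = 16 + 49 = 65
P4 is nearest.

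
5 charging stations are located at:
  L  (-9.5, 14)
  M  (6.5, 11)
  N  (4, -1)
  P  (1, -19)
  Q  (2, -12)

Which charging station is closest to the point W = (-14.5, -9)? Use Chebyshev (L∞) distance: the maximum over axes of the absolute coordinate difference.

d(W,L) = max(5, 23) = 23
d(W,M) = max(21, 20) = 21
d(W,N) = max(18.5, 8) = 18.5
d(W,P) = max(15.5, 10) = 15.5
d(W,Q) = max(16.5, 3) = 16.5
The smallest is to P, so W lies in the Voronoi region of P.

P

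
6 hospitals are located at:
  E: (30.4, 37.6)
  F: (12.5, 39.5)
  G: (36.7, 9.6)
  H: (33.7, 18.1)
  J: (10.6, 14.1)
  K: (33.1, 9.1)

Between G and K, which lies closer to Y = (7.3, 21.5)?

Compare squared distances:
|YG|² = (7.3−36.7)² + (21.5−9.6)² = 864.36 + 141.61 = 1005.97
|YK|² = (7.3−33.1)² + (21.5−9.1)² = 665.64 + 153.76 = 819.4
1005.97 > 819.4, so K is closer.

K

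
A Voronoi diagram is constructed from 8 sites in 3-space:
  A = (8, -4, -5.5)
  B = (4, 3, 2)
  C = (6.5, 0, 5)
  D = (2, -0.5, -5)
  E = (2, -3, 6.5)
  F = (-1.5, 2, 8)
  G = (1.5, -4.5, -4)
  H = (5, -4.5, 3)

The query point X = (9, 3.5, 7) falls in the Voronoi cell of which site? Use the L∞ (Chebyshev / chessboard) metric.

C

d(X,A) = max(1, 7.5, 12.5) = 12.5
d(X,B) = max(5, 0.5, 5) = 5
d(X,C) = max(2.5, 3.5, 2) = 3.5
d(X,D) = max(7, 4, 12) = 12
d(X,E) = max(7, 6.5, 0.5) = 7
d(X,F) = max(10.5, 1.5, 1) = 10.5
d(X,G) = max(7.5, 8, 11) = 11
d(X,H) = max(4, 8, 4) = 8
C is nearest.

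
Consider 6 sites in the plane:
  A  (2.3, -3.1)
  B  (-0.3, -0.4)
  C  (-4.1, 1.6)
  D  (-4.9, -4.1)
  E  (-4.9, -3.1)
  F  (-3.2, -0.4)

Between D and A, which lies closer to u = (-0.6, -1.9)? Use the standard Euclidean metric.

A

Compare squared distances:
|uD|² = (-0.6−(-4.9))² + (-1.9−(-4.1))² = 18.49 + 4.84 = 23.33
|uA|² = (-0.6−2.3)² + (-1.9−(-3.1))² = 8.41 + 1.44 = 9.85
23.33 > 9.85, so A is closer.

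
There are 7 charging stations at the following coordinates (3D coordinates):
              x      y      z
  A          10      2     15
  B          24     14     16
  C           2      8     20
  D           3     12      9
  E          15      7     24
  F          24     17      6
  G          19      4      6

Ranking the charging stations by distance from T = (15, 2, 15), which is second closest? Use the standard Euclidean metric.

G

Since √ is increasing, it suffices to compare squared distances:
|TA|² = (15−10)² + (2−2)² + (15−15)² = 25 + 0 + 0 = 25
|TB|² = (15−24)² + (2−14)² + (15−16)² = 81 + 144 + 1 = 226
|TC|² = (15−2)² + (2−8)² + (15−20)² = 169 + 36 + 25 = 230
|TD|² = (15−3)² + (2−12)² + (15−9)² = 144 + 100 + 36 = 280
|TE|² = (15−15)² + (2−7)² + (15−24)² = 0 + 25 + 81 = 106
|TF|² = (15−24)² + (2−17)² + (15−6)² = 81 + 225 + 81 = 387
|TG|² = (15−19)² + (2−4)² + (15−6)² = 16 + 4 + 81 = 101
Sorted ascending: A, G, E, … — the second-nearest is G.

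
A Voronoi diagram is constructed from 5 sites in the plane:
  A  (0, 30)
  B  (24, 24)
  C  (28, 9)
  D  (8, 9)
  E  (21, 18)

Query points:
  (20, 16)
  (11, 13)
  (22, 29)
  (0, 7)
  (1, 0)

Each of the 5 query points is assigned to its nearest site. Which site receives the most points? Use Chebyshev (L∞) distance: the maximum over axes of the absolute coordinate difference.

(20, 16) — d to each: A:20, B:8, C:8, D:12, E:2 → nearest is E
(11, 13) — d to each: A:17, B:13, C:17, D:4, E:10 → nearest is D
(22, 29) — d to each: A:22, B:5, C:20, D:20, E:11 → nearest is B
(0, 7) — d to each: A:23, B:24, C:28, D:8, E:21 → nearest is D
(1, 0) — d to each: A:30, B:24, C:27, D:9, E:20 → nearest is D
Tally — B:1, D:3, E:1. D captures the most (3).

D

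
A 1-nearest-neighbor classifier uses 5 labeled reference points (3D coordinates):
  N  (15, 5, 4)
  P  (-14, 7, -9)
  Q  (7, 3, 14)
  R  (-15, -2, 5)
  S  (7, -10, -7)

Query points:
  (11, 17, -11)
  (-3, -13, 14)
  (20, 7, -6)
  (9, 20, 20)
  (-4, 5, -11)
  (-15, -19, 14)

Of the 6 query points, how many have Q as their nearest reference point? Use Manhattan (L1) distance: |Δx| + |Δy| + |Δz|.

2

(11, 17, -11) — d to each: N:31, P:37, Q:43, R:61, S:35 → nearest is N
(-3, -13, 14) — d to each: N:46, P:54, Q:26, R:32, S:34 → nearest is Q
(20, 7, -6) — d to each: N:17, P:37, Q:37, R:55, S:31 → nearest is N
(9, 20, 20) — d to each: N:37, P:65, Q:25, R:61, S:59 → nearest is Q
(-4, 5, -11) — d to each: N:34, P:14, Q:38, R:34, S:30 → nearest is P
(-15, -19, 14) — d to each: N:64, P:50, Q:44, R:26, S:52 → nearest is R
2 of the 6 points have Q as nearest.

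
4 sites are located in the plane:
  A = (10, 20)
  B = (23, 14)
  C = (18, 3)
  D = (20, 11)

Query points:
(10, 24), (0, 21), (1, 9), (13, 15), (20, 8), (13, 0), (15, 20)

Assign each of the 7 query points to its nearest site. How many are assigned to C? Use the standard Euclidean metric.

1

(10, 24) — d² to each: A:16, B:269, C:505, D:269 → nearest is A
(0, 21) — d² to each: A:101, B:578, C:648, D:500 → nearest is A
(1, 9) — d² to each: A:202, B:509, C:325, D:365 → nearest is A
(13, 15) — d² to each: A:34, B:101, C:169, D:65 → nearest is A
(20, 8) — d² to each: A:244, B:45, C:29, D:9 → nearest is D
(13, 0) — d² to each: A:409, B:296, C:34, D:170 → nearest is C
(15, 20) — d² to each: A:25, B:100, C:298, D:106 → nearest is A
1 of the 7 points has C as nearest.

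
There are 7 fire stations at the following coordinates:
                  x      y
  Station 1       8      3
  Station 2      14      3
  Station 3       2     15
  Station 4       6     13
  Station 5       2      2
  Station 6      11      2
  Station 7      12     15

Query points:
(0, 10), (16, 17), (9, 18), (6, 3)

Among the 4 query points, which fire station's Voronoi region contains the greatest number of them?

(0, 10) — d² to each: Station 1:113, Station 2:245, Station 3:29, Station 4:45, Station 5:68, Station 6:185, Station 7:169 → nearest is Station 3
(16, 17) — d² to each: Station 1:260, Station 2:200, Station 3:200, Station 4:116, Station 5:421, Station 6:250, Station 7:20 → nearest is Station 7
(9, 18) — d² to each: Station 1:226, Station 2:250, Station 3:58, Station 4:34, Station 5:305, Station 6:260, Station 7:18 → nearest is Station 7
(6, 3) — d² to each: Station 1:4, Station 2:64, Station 3:160, Station 4:100, Station 5:17, Station 6:26, Station 7:180 → nearest is Station 1
Tally — Station 1:1, Station 3:1, Station 7:2. Station 7 captures the most (2).

Station 7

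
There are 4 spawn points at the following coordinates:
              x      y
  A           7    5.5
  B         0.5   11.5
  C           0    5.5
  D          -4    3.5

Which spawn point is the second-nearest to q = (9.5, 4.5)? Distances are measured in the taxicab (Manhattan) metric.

d(q,A) = |9.5−7| + |4.5−5.5| = 2.5 + 1 = 3.5
d(q,B) = |9.5−0.5| + |4.5−11.5| = 9 + 7 = 16
d(q,C) = |9.5−0| + |4.5−5.5| = 9.5 + 1 = 10.5
d(q,D) = |9.5−(-4)| + |4.5−3.5| = 13.5 + 1 = 14.5
Sorted ascending: A, C, D, … — the second-nearest is C.

C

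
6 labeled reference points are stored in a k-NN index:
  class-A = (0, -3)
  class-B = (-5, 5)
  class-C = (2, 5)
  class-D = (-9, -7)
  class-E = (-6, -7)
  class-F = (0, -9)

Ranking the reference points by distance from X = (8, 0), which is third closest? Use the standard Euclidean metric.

Squared Euclidean distances:
d²(X, class-A) = (8−0)² + (0−(-3))² = 64 + 9 = 73
d²(X, class-B) = (8−(-5))² + (0−5)² = 169 + 25 = 194
d²(X, class-C) = (8−2)² + (0−5)² = 36 + 25 = 61
d²(X, class-D) = (8−(-9))² + (0−(-7))² = 289 + 49 = 338
d²(X, class-E) = (8−(-6))² + (0−(-7))² = 196 + 49 = 245
d²(X, class-F) = (8−0)² + (0−(-9))² = 64 + 81 = 145
Sorted ascending: class-C, class-A, class-F, class-B, … — the third-nearest is class-F.

class-F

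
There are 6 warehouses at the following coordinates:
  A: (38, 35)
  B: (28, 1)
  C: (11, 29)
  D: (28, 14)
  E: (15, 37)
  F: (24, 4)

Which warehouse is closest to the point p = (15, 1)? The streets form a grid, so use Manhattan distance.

d(p,A) = |15−38| + |1−35| = 23 + 34 = 57
d(p,B) = |15−28| + |1−1| = 13 + 0 = 13
d(p,C) = |15−11| + |1−29| = 4 + 28 = 32
d(p,D) = |15−28| + |1−14| = 13 + 13 = 26
d(p,E) = |15−15| + |1−37| = 0 + 36 = 36
d(p,F) = |15−24| + |1−4| = 9 + 3 = 12
Minimum is at F.

F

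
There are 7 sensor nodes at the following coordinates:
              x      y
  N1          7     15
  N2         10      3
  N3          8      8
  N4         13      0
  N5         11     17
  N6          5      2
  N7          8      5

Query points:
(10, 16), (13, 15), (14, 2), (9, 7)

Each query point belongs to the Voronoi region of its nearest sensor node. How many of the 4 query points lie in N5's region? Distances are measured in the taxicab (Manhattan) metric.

(10, 16) — d to each: N1:4, N2:13, N3:10, N4:19, N5:2, N6:19, N7:13 → nearest is N5
(13, 15) — d to each: N1:6, N2:15, N3:12, N4:15, N5:4, N6:21, N7:15 → nearest is N5
(14, 2) — d to each: N1:20, N2:5, N3:12, N4:3, N5:18, N6:9, N7:9 → nearest is N4
(9, 7) — d to each: N1:10, N2:5, N3:2, N4:11, N5:12, N6:9, N7:3 → nearest is N3
2 of the 4 points have N5 as nearest.

2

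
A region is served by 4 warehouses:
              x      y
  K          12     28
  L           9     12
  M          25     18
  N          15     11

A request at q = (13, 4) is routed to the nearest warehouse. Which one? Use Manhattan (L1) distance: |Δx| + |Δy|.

N

d(q,K) = |13−12| + |4−28| = 1 + 24 = 25
d(q,L) = |13−9| + |4−12| = 4 + 8 = 12
d(q,M) = |13−25| + |4−18| = 12 + 14 = 26
d(q,N) = |13−15| + |4−11| = 2 + 7 = 9
The smallest is to N, so q lies in the Voronoi region of N.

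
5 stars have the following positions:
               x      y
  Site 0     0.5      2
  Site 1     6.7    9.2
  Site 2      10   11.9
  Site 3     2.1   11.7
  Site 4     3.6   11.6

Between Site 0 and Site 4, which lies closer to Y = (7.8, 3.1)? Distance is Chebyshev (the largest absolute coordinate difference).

Site 0

d(Y, Site 0) = max(7.3, 1.1) = 7.3
d(Y, Site 4) = max(4.2, 8.5) = 8.5
7.3 < 8.5, so Site 0 is closer.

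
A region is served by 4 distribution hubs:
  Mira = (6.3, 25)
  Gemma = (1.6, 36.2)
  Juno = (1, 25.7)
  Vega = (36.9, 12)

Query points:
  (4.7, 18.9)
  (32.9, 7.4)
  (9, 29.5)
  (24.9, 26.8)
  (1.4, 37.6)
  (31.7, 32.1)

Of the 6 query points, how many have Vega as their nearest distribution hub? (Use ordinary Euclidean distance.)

2

(4.7, 18.9) — d² to each: Mira:39.77, Gemma:308.9, Juno:59.93, Vega:1084.45 → nearest is Mira
(32.9, 7.4) — d² to each: Mira:1017.32, Gemma:1809.13, Juno:1352.5, Vega:37.16 → nearest is Vega
(9, 29.5) — d² to each: Mira:27.54, Gemma:99.65, Juno:78.44, Vega:1084.66 → nearest is Mira
(24.9, 26.8) — d² to each: Mira:349.2, Gemma:631.25, Juno:572.42, Vega:363.04 → nearest is Mira
(1.4, 37.6) — d² to each: Mira:182.77, Gemma:2, Juno:141.77, Vega:1915.61 → nearest is Gemma
(31.7, 32.1) — d² to each: Mira:695.57, Gemma:922.82, Juno:983.45, Vega:431.05 → nearest is Vega
2 of the 6 points have Vega as nearest.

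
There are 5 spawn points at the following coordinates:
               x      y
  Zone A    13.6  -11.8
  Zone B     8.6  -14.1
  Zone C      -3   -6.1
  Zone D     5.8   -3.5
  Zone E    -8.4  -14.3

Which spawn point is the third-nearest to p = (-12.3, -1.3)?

Squared Euclidean distances:
d²(p, Zone A) = (-12.3−13.6)² + (-1.3−(-11.8))² = 670.81 + 110.25 = 781.06
d²(p, Zone B) = (-12.3−8.6)² + (-1.3−(-14.1))² = 436.81 + 163.84 = 600.65
d²(p, Zone C) = (-12.3−(-3))² + (-1.3−(-6.1))² = 86.49 + 23.04 = 109.53
d²(p, Zone D) = (-12.3−5.8)² + (-1.3−(-3.5))² = 327.61 + 4.84 = 332.45
d²(p, Zone E) = (-12.3−(-8.4))² + (-1.3−(-14.3))² = 15.21 + 169 = 184.21
Sorted ascending: Zone C, Zone E, Zone D, Zone B, … — the third-nearest is Zone D.

Zone D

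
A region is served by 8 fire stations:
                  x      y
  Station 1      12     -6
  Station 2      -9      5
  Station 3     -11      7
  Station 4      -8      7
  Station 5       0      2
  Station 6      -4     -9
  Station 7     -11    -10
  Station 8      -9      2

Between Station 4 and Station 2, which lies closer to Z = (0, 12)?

Station 4

Compare squared distances:
d²(Z, Station 4) = (0−(-8))² + (12−7)² = 64 + 25 = 89
d²(Z, Station 2) = (0−(-9))² + (12−5)² = 81 + 49 = 130
89 < 130, so Station 4 is closer.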